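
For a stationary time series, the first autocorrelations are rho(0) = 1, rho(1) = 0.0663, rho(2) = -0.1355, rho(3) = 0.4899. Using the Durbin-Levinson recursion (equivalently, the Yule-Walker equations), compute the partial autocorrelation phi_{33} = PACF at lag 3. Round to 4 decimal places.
\phi_{33} = 0.5220

The PACF at lag k is phi_{kk}, the last component of the solution
to the Yule-Walker system G_k phi = r_k where
  (G_k)_{ij} = rho(|i - j|), (r_k)_i = rho(i), i,j = 1..k.
Equivalently, Durbin-Levinson gives phi_{kk} iteratively:
  phi_{11} = rho(1)
  phi_{kk} = [rho(k) - sum_{j=1..k-1} phi_{k-1,j} rho(k-j)]
            / [1 - sum_{j=1..k-1} phi_{k-1,j} rho(j)],
  phi_{k,j} = phi_{k-1,j} - phi_{kk} phi_{k-1,k-j},  j = 1..k-1.
Step k = 1:
  phi_11 = rho(1) = 0.0663.
Step k = 2:
  phi_22 = [rho(2) - phi_11 rho(1)] / [1 - phi_11 rho(1)] = [-0.1355 - (0.0663)(0.0663)] / [1 - (0.0663)(0.0663)]
         = -0.13989569 / 0.99560431 = -0.140513.
  Update: phi_21 = phi_11 - phi_22 phi_11 = 0.0663 - (-0.140513)(0.0663) = 0.075616.
Step k = 3:
  phi_33 = [rho(3) - phi_21 rho(2) - phi_22 rho(1)] / [1 - phi_21 rho(1) - phi_22 rho(2)]
    numerator   = 0.4899 - (0.075616)(-0.1355) - (-0.140513)(0.0663) = 0.50946201
    denominator = 1 - (0.075616)(0.0663) - (-0.140513)(-0.1355) = 0.9759471
  phi_33 = 0.50946201 / 0.9759471 = 0.522.
Therefore phi_{33} = 0.5220.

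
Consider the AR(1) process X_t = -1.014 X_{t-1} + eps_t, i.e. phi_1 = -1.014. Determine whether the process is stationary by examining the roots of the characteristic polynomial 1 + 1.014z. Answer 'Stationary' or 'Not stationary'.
\text{Not stationary}

The AR(p) characteristic polynomial is P(z) = 1 + 1.014z.
Stationarity requires all roots to lie outside the unit circle, i.e. |z| > 1 for every root.
This is linear in z: 1 + (1.014) z = 0  =>  z = -1/(1.014) = -0.986193,  |z| = 0.986193.
Moduli of all roots: 0.9862.
All moduli strictly greater than 1? No.
Verdict: Not stationary.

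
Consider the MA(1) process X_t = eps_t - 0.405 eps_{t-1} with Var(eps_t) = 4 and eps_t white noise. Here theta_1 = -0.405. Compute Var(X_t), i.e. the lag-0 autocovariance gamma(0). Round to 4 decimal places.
\gamma(0) = 4.6561

For an MA(q) process X_t = eps_t + sum_i theta_i eps_{t-i} with
Var(eps_t) = sigma^2, the variance is
  gamma(0) = sigma^2 * (1 + sum_i theta_i^2).
  sum_i theta_i^2 = (-0.405)^2 = 0.164025.
  gamma(0) = 4 * (1 + 0.164025) = 4 * 1.164025 = 4.6561.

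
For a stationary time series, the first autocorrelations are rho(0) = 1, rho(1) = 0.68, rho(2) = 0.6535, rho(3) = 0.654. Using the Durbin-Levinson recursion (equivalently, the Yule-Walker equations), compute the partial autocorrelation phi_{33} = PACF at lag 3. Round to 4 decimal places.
\phi_{33} = 0.2680

The PACF at lag k is phi_{kk}, the last component of the solution
to the Yule-Walker system G_k phi = r_k where
  (G_k)_{ij} = rho(|i - j|), (r_k)_i = rho(i), i,j = 1..k.
Equivalently, Durbin-Levinson gives phi_{kk} iteratively:
  phi_{11} = rho(1)
  phi_{kk} = [rho(k) - sum_{j=1..k-1} phi_{k-1,j} rho(k-j)]
            / [1 - sum_{j=1..k-1} phi_{k-1,j} rho(j)],
  phi_{k,j} = phi_{k-1,j} - phi_{kk} phi_{k-1,k-j},  j = 1..k-1.
Step k = 1:
  phi_11 = rho(1) = 0.68.
Step k = 2:
  phi_22 = [rho(2) - phi_11 rho(1)] / [1 - phi_11 rho(1)] = [0.6535 - (0.68)(0.68)] / [1 - (0.68)(0.68)]
         = 0.1911 / 0.5376 = 0.355469.
  Update: phi_21 = phi_11 - phi_22 phi_11 = 0.68 - (0.355469)(0.68) = 0.438281.
Step k = 3:
  phi_33 = [rho(3) - phi_21 rho(2) - phi_22 rho(1)] / [1 - phi_21 rho(1) - phi_22 rho(2)]
    numerator   = 0.654 - (0.438281)(0.6535) - (0.355469)(0.68) = 0.12586445
    denominator = 1 - (0.438281)(0.68) - (0.355469)(0.6535) = 0.46966992
  phi_33 = 0.12586445 / 0.46966992 = 0.268.
Therefore phi_{33} = 0.2680.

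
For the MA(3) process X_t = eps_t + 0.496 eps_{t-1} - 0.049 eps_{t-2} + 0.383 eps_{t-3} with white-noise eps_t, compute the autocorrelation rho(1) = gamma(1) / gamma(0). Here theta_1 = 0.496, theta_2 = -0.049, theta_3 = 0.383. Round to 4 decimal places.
\rho(1) = 0.3247

For an MA(q) process with theta_0 = 1, the autocovariance is
  gamma(k) = sigma^2 * sum_{i=0..q-k} theta_i * theta_{i+k},
and rho(k) = gamma(k) / gamma(0). Sigma^2 cancels.
  numerator   = (1)*(0.496) + (0.496)*(-0.049) + (-0.049)*(0.383) = 0.452929.
  denominator = (1)^2 + (0.496)^2 + (-0.049)^2 + (0.383)^2 = 1.395106.
  rho(1) = 0.452929 / 1.395106 = 0.3247.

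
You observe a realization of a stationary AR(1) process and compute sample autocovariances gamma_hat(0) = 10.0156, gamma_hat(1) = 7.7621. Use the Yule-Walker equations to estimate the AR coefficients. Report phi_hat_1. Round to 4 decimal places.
\hat\phi_{1} = 0.7750

The Yule-Walker equations for an AR(p) process read, in matrix form,
  Gamma_p phi = r_p,   with   (Gamma_p)_{ij} = gamma(|i - j|),
                       (r_p)_i = gamma(i),   i,j = 1..p.
Substitute the sample gammas (Toeplitz matrix and right-hand side of size 1):
  Gamma_p = [[10.0156]]
  r_p     = [7.7621]
With p = 1 this is the single equation gamma(0) phi_1 = gamma(1):
  phi_hat_1 = gamma(1) / gamma(0) = 7.7621 / 10.0156 = 0.7750.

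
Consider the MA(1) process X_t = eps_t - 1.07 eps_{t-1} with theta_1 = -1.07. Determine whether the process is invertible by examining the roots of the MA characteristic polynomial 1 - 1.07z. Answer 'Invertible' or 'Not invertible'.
\text{Not invertible}

The MA(q) characteristic polynomial is P(z) = 1 - 1.07z.
Invertibility requires all roots to lie outside the unit circle, i.e. |z| > 1 for every root.
This is linear in z: 1 + (-1.07) z = 0  =>  z = -1/(-1.07) = 0.934579,  |z| = 0.934579.
Moduli of all roots: 0.9346.
All moduli strictly greater than 1? No.
Verdict: Not invertible.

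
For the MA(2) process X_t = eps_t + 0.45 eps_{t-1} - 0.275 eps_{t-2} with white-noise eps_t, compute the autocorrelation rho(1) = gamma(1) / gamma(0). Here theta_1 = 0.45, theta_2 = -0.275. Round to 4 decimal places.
\rho(1) = 0.2553

For an MA(q) process with theta_0 = 1, the autocovariance is
  gamma(k) = sigma^2 * sum_{i=0..q-k} theta_i * theta_{i+k},
and rho(k) = gamma(k) / gamma(0). Sigma^2 cancels.
  numerator   = (1)*(0.45) + (0.45)*(-0.275) = 0.32625.
  denominator = (1)^2 + (0.45)^2 + (-0.275)^2 = 1.278125.
  rho(1) = 0.32625 / 1.278125 = 0.2553.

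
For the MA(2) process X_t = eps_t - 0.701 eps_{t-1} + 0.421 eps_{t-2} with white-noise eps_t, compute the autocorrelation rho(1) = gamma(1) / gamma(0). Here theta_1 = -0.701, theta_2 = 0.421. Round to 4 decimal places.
\rho(1) = -0.5970

For an MA(q) process with theta_0 = 1, the autocovariance is
  gamma(k) = sigma^2 * sum_{i=0..q-k} theta_i * theta_{i+k},
and rho(k) = gamma(k) / gamma(0). Sigma^2 cancels.
  numerator   = (1)*(-0.701) + (-0.701)*(0.421) = -0.996121.
  denominator = (1)^2 + (-0.701)^2 + (0.421)^2 = 1.668642.
  rho(1) = -0.996121 / 1.668642 = -0.5970.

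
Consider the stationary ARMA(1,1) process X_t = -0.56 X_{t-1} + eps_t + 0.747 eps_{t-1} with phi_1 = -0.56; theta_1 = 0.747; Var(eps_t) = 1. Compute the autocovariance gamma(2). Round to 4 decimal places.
\gamma(2) = -0.0887

Multiply the model equation by X_{t-k} and take expectations. With theta_0 = psi_0 = 1 and psi_j the MA(infinity) weights, this gives
  gamma(k) - sum_i phi_i gamma(k-i) = c_k,
  c_k = sigma^2 * sum_{j=k..q} theta_j psi_{j-k}   (c_k = 0 for k > q),
using gamma(-m) = gamma(m).
psi-weights needed (psi_j = theta_j + sum_i phi_i psi_{j-i}):
  psi_1 = theta_1 + phi_1 = 0.747 + (-0.56) = 0.187
Right-hand sides:
  c_0 = sigma^2 (1 + theta_1 psi_1) = 1 * (1 + (0.747)(0.187)) = 1 * 1.139689 = 1.139689
  c_1 = sigma^2 theta_1 = 1 * (0.747) = 0.747
  c_2 = 0
Equations for k = 0 and k = 1 (AR order 1):
  gamma(0) = phi_1 gamma(1) + c_0
  gamma(1) = phi_1 gamma(0) + c_1
Substituting the second into the first: gamma(0) (1 - phi_1^2) = c_0 + phi_1 c_1, so
  gamma(0) = (c_0 + phi_1 c_1) / (1 - phi_1^2) = (1.139689 + (-0.56)(0.747)) / (1 - (-0.56)^2) = 0.721369 / 0.6864 = 1.050946.
  gamma(1) = phi_1 gamma(0) + c_1 = (-0.56)(1.050946) + (0.747) = 0.158471.
For k = 2 (> q): gamma(2) = phi_1 gamma(1) = (-0.56)(0.158471) = -0.088743.
Therefore gamma(2) = -0.0887 (to 4 decimal places).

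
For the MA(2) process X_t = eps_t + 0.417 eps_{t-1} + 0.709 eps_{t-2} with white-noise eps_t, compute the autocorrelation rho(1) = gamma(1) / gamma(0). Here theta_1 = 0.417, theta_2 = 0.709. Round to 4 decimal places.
\rho(1) = 0.4251

For an MA(q) process with theta_0 = 1, the autocovariance is
  gamma(k) = sigma^2 * sum_{i=0..q-k} theta_i * theta_{i+k},
and rho(k) = gamma(k) / gamma(0). Sigma^2 cancels.
  numerator   = (1)*(0.417) + (0.417)*(0.709) = 0.712653.
  denominator = (1)^2 + (0.417)^2 + (0.709)^2 = 1.67657.
  rho(1) = 0.712653 / 1.67657 = 0.4251.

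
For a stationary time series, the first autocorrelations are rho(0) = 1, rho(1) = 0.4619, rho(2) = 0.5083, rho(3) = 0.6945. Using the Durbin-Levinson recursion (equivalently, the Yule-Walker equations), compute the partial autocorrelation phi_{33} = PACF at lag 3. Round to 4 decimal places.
\phi_{33} = 0.5540

The PACF at lag k is phi_{kk}, the last component of the solution
to the Yule-Walker system G_k phi = r_k where
  (G_k)_{ij} = rho(|i - j|), (r_k)_i = rho(i), i,j = 1..k.
Equivalently, Durbin-Levinson gives phi_{kk} iteratively:
  phi_{11} = rho(1)
  phi_{kk} = [rho(k) - sum_{j=1..k-1} phi_{k-1,j} rho(k-j)]
            / [1 - sum_{j=1..k-1} phi_{k-1,j} rho(j)],
  phi_{k,j} = phi_{k-1,j} - phi_{kk} phi_{k-1,k-j},  j = 1..k-1.
Step k = 1:
  phi_11 = rho(1) = 0.4619.
Step k = 2:
  phi_22 = [rho(2) - phi_11 rho(1)] / [1 - phi_11 rho(1)] = [0.5083 - (0.4619)(0.4619)] / [1 - (0.4619)(0.4619)]
         = 0.29494839 / 0.78664839 = 0.374943.
  Update: phi_21 = phi_11 - phi_22 phi_11 = 0.4619 - (0.374943)(0.4619) = 0.288714.
Step k = 3:
  phi_33 = [rho(3) - phi_21 rho(2) - phi_22 rho(1)] / [1 - phi_21 rho(1) - phi_22 rho(2)]
    numerator   = 0.6945 - (0.288714)(0.5083) - (0.374943)(0.4619) = 0.37456057
    denominator = 1 - (0.288714)(0.4619) - (0.374943)(0.5083) = 0.67605952
  phi_33 = 0.37456057 / 0.67605952 = 0.554.
Therefore phi_{33} = 0.5540.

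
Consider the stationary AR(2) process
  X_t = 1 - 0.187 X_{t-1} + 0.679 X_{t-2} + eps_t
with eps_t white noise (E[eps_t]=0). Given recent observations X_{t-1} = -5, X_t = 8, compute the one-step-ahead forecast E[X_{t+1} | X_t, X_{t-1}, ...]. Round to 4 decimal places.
E[X_{t+1} \mid \mathcal F_t] = -3.8910

For an AR(p) model X_t = c + sum_i phi_i X_{t-i} + eps_t, the
one-step-ahead conditional mean is
  E[X_{t+1} | X_t, ...] = c + sum_i phi_i X_{t+1-i}.
Substitute known values:
  E[X_{t+1} | ...] = 1 + (-0.187) * (8) + (0.679) * (-5)
                   = -3.8910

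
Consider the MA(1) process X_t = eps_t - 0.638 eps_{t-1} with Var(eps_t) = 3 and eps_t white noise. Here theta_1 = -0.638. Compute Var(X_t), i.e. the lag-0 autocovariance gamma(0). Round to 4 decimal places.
\gamma(0) = 4.2211

For an MA(q) process X_t = eps_t + sum_i theta_i eps_{t-i} with
Var(eps_t) = sigma^2, the variance is
  gamma(0) = sigma^2 * (1 + sum_i theta_i^2).
  sum_i theta_i^2 = (-0.638)^2 = 0.407044.
  gamma(0) = 3 * (1 + 0.407044) = 3 * 1.407044 = 4.221132, which rounds to 4.2211.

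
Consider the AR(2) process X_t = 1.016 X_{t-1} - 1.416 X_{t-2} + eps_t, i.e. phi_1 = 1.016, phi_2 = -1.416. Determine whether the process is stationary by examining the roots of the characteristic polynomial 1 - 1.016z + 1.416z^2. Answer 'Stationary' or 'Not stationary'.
\text{Not stationary}

The AR(p) characteristic polynomial is P(z) = 1 - 1.016z + 1.416z^2.
Stationarity requires all roots to lie outside the unit circle, i.e. |z| > 1 for every root.
Set 1 + (-1.016) z + (1.416) z^2 = 0, i.e. a z^2 + b z + c = 0 with a = 1.416, b = -1.016, c = 1.
Discriminant D = b^2 - 4ac = (-1.016)^2 - 4*(1.416)*1 = 1.032256 - (5.664) = -4.631744.
D < 0, so the roots are the complex-conjugate pair z = (-b +/- i sqrt(-D)) / (2a) = 0.3588 +/- 0.7599i.
For a conjugate pair |z|^2 = z * conj(z) = (product of roots) = c/a = 1/(1.416) = 0.706215, so |z| = sqrt(0.706215) = 0.8404 for both roots.
Moduli of all roots: 0.8404, 0.8404.
All moduli strictly greater than 1? No.
Verdict: Not stationary.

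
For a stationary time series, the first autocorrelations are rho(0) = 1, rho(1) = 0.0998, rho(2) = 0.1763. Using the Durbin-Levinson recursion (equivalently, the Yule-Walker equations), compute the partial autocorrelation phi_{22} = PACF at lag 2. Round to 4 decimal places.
\phi_{22} = 0.1680

The PACF at lag k is phi_{kk}, the last component of the solution
to the Yule-Walker system G_k phi = r_k where
  (G_k)_{ij} = rho(|i - j|), (r_k)_i = rho(i), i,j = 1..k.
Equivalently, Durbin-Levinson gives phi_{kk} iteratively:
  phi_{11} = rho(1)
  phi_{kk} = [rho(k) - sum_{j=1..k-1} phi_{k-1,j} rho(k-j)]
            / [1 - sum_{j=1..k-1} phi_{k-1,j} rho(j)],
  phi_{k,j} = phi_{k-1,j} - phi_{kk} phi_{k-1,k-j},  j = 1..k-1.
Step k = 1:
  phi_11 = rho(1) = 0.0998.
Step k = 2:
  phi_22 = [rho(2) - phi_11 rho(1)] / [1 - phi_11 rho(1)] = [0.1763 - (0.0998)(0.0998)] / [1 - (0.0998)(0.0998)]
         = 0.16633996 / 0.99003996 = 0.168.
Therefore phi_{22} = 0.1680.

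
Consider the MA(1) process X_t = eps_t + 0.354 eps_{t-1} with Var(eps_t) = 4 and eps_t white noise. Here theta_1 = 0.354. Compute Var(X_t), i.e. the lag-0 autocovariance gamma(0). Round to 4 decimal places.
\gamma(0) = 4.5013

For an MA(q) process X_t = eps_t + sum_i theta_i eps_{t-i} with
Var(eps_t) = sigma^2, the variance is
  gamma(0) = sigma^2 * (1 + sum_i theta_i^2).
  sum_i theta_i^2 = (0.354)^2 = 0.125316.
  gamma(0) = 4 * (1 + 0.125316) = 4 * 1.125316 = 4.501264, which rounds to 4.5013.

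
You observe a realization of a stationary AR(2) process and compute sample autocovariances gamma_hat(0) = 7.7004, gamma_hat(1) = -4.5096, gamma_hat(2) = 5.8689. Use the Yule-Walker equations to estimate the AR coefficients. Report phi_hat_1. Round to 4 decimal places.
\hat\phi_{1} = -0.2120

The Yule-Walker equations for an AR(p) process read, in matrix form,
  Gamma_p phi = r_p,   with   (Gamma_p)_{ij} = gamma(|i - j|),
                       (r_p)_i = gamma(i),   i,j = 1..p.
Substitute the sample gammas (Toeplitz matrix and right-hand side of size 2):
  Gamma_p = [[7.7004, -4.5096], [-4.5096, 7.7004]]
  r_p     = [-4.5096, 5.8689]
Written out:
  7.7004 phi_1 - 4.5096 phi_2 = -4.5096
  -4.5096 phi_1 + 7.7004 phi_2 = 5.8689
Solve by Cramer's rule:
  det = gamma(0)^2 - gamma(1)^2 = (7.7004)^2 - (-4.5096)^2 = 59.29616016 - 20.33649216 = 38.959668
  phi_hat_1 = [gamma(1) gamma(0) - gamma(1) gamma(2)] / det = [(-4.5096)(7.7004) - (-4.5096)(5.8689)] / 38.959668 = -8.2593324 / 38.959668 = -0.212
  phi_hat_2 = [gamma(0) gamma(2) - gamma(1)^2] / det = [(7.7004)(5.8689) - (-4.5096)^2] / 38.959668 = 24.8563854 / 38.959668 = 0.638
So phi_hat = [-0.2120, 0.6380].
Therefore phi_hat_1 = -0.2120.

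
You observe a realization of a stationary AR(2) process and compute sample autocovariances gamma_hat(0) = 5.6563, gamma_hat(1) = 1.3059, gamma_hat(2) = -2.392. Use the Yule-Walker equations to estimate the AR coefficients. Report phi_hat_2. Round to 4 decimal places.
\hat\phi_{2} = -0.5030

The Yule-Walker equations for an AR(p) process read, in matrix form,
  Gamma_p phi = r_p,   with   (Gamma_p)_{ij} = gamma(|i - j|),
                       (r_p)_i = gamma(i),   i,j = 1..p.
Substitute the sample gammas (Toeplitz matrix and right-hand side of size 2):
  Gamma_p = [[5.6563, 1.3059], [1.3059, 5.6563]]
  r_p     = [1.3059, -2.392]
Written out:
  5.6563 phi_1 + 1.3059 phi_2 = 1.3059
  1.3059 phi_1 + 5.6563 phi_2 = -2.392
Solve by Cramer's rule:
  det = gamma(0)^2 - gamma(1)^2 = (5.6563)^2 - (1.3059)^2 = 31.99372969 - 1.70537481 = 30.28835488
  phi_hat_1 = [gamma(1) gamma(0) - gamma(1) gamma(2)] / det = [(1.3059)(5.6563) - (1.3059)(-2.392)] / 30.28835488 = 10.51027497 / 30.28835488 = 0.347
  phi_hat_2 = [gamma(0) gamma(2) - gamma(1)^2] / det = [(5.6563)(-2.392) - (1.3059)^2] / 30.28835488 = -15.23524441 / 30.28835488 = -0.503
So phi_hat = [0.3470, -0.5030].
Therefore phi_hat_2 = -0.5030.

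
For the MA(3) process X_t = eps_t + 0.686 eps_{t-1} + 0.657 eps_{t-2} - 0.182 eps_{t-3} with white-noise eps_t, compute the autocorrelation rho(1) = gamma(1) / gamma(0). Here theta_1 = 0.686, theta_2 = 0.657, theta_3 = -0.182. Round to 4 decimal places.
\rho(1) = 0.5255

For an MA(q) process with theta_0 = 1, the autocovariance is
  gamma(k) = sigma^2 * sum_{i=0..q-k} theta_i * theta_{i+k},
and rho(k) = gamma(k) / gamma(0). Sigma^2 cancels.
  numerator   = (1)*(0.686) + (0.686)*(0.657) + (0.657)*(-0.182) = 1.017128.
  denominator = (1)^2 + (0.686)^2 + (0.657)^2 + (-0.182)^2 = 1.935369.
  rho(1) = 1.017128 / 1.935369 = 0.5255.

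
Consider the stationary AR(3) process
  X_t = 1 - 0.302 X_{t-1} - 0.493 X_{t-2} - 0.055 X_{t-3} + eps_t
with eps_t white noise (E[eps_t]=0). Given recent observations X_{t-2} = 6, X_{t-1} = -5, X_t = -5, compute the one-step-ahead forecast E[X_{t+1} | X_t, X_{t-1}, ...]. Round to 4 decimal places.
E[X_{t+1} \mid \mathcal F_t] = 4.6450

For an AR(p) model X_t = c + sum_i phi_i X_{t-i} + eps_t, the
one-step-ahead conditional mean is
  E[X_{t+1} | X_t, ...] = c + sum_i phi_i X_{t+1-i}.
Substitute known values:
  E[X_{t+1} | ...] = 1 + (-0.302) * (-5) + (-0.493) * (-5) + (-0.055) * (6)
                   = 4.6450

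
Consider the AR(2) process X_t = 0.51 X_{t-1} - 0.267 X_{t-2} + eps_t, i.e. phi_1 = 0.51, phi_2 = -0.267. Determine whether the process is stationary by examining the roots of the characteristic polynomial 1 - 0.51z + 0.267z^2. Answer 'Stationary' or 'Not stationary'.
\text{Stationary}

The AR(p) characteristic polynomial is P(z) = 1 - 0.51z + 0.267z^2.
Stationarity requires all roots to lie outside the unit circle, i.e. |z| > 1 for every root.
Set 1 + (-0.51) z + (0.267) z^2 = 0, i.e. a z^2 + b z + c = 0 with a = 0.267, b = -0.51, c = 1.
Discriminant D = b^2 - 4ac = (-0.51)^2 - 4*(0.267)*1 = 0.2601 - (1.068) = -0.8079.
D < 0, so the roots are the complex-conjugate pair z = (-b +/- i sqrt(-D)) / (2a) = 0.9551 +/- 1.6832i.
For a conjugate pair |z|^2 = z * conj(z) = (product of roots) = c/a = 1/(0.267) = 3.745318, so |z| = sqrt(3.745318) = 1.9353 for both roots.
Moduli of all roots: 1.9353, 1.9353.
All moduli strictly greater than 1? Yes.
Verdict: Stationary.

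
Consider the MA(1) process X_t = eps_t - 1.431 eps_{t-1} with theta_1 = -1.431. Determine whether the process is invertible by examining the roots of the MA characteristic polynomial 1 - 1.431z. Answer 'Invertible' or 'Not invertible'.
\text{Not invertible}

The MA(q) characteristic polynomial is P(z) = 1 - 1.431z.
Invertibility requires all roots to lie outside the unit circle, i.e. |z| > 1 for every root.
This is linear in z: 1 + (-1.431) z = 0  =>  z = -1/(-1.431) = 0.698812,  |z| = 0.698812.
Moduli of all roots: 0.6988.
All moduli strictly greater than 1? No.
Verdict: Not invertible.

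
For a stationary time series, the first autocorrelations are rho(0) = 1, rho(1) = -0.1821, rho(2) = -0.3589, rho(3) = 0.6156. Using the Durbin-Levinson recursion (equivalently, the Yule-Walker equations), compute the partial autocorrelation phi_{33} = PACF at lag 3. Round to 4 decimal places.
\phi_{33} = 0.5569

The PACF at lag k is phi_{kk}, the last component of the solution
to the Yule-Walker system G_k phi = r_k where
  (G_k)_{ij} = rho(|i - j|), (r_k)_i = rho(i), i,j = 1..k.
Equivalently, Durbin-Levinson gives phi_{kk} iteratively:
  phi_{11} = rho(1)
  phi_{kk} = [rho(k) - sum_{j=1..k-1} phi_{k-1,j} rho(k-j)]
            / [1 - sum_{j=1..k-1} phi_{k-1,j} rho(j)],
  phi_{k,j} = phi_{k-1,j} - phi_{kk} phi_{k-1,k-j},  j = 1..k-1.
Step k = 1:
  phi_11 = rho(1) = -0.1821.
Step k = 2:
  phi_22 = [rho(2) - phi_11 rho(1)] / [1 - phi_11 rho(1)] = [-0.3589 - (-0.1821)(-0.1821)] / [1 - (-0.1821)(-0.1821)]
         = -0.39206041 / 0.96683959 = -0.405507.
  Update: phi_21 = phi_11 - phi_22 phi_11 = -0.1821 - (-0.405507)(-0.1821) = -0.255943.
Step k = 3:
  phi_33 = [rho(3) - phi_21 rho(2) - phi_22 rho(1)] / [1 - phi_21 rho(1) - phi_22 rho(2)]
    numerator   = 0.6156 - (-0.255943)(-0.3589) - (-0.405507)(-0.1821) = 0.44989925
    denominator = 1 - (-0.255943)(-0.1821) - (-0.405507)(-0.3589) = 0.80785627
  phi_33 = 0.44989925 / 0.80785627 = 0.5569.
Therefore phi_{33} = 0.5569.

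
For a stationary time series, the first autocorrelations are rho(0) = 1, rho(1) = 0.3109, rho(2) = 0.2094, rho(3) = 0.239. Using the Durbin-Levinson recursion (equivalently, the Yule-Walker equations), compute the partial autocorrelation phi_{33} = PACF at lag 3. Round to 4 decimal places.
\phi_{33} = 0.1611

The PACF at lag k is phi_{kk}, the last component of the solution
to the Yule-Walker system G_k phi = r_k where
  (G_k)_{ij} = rho(|i - j|), (r_k)_i = rho(i), i,j = 1..k.
Equivalently, Durbin-Levinson gives phi_{kk} iteratively:
  phi_{11} = rho(1)
  phi_{kk} = [rho(k) - sum_{j=1..k-1} phi_{k-1,j} rho(k-j)]
            / [1 - sum_{j=1..k-1} phi_{k-1,j} rho(j)],
  phi_{k,j} = phi_{k-1,j} - phi_{kk} phi_{k-1,k-j},  j = 1..k-1.
Step k = 1:
  phi_11 = rho(1) = 0.3109.
Step k = 2:
  phi_22 = [rho(2) - phi_11 rho(1)] / [1 - phi_11 rho(1)] = [0.2094 - (0.3109)(0.3109)] / [1 - (0.3109)(0.3109)]
         = 0.11274119 / 0.90334119 = 0.124805.
  Update: phi_21 = phi_11 - phi_22 phi_11 = 0.3109 - (0.124805)(0.3109) = 0.272098.
Step k = 3:
  phi_33 = [rho(3) - phi_21 rho(2) - phi_22 rho(1)] / [1 - phi_21 rho(1) - phi_22 rho(2)]
    numerator   = 0.239 - (0.272098)(0.2094) - (0.124805)(0.3109) = 0.14322086
    denominator = 1 - (0.272098)(0.3109) - (0.124805)(0.2094) = 0.88927056
  phi_33 = 0.14322086 / 0.88927056 = 0.1611.
Therefore phi_{33} = 0.1611.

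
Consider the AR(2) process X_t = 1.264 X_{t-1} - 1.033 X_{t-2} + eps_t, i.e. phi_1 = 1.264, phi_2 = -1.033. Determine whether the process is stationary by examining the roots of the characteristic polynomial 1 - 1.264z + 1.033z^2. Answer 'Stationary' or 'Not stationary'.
\text{Not stationary}

The AR(p) characteristic polynomial is P(z) = 1 - 1.264z + 1.033z^2.
Stationarity requires all roots to lie outside the unit circle, i.e. |z| > 1 for every root.
Set 1 + (-1.264) z + (1.033) z^2 = 0, i.e. a z^2 + b z + c = 0 with a = 1.033, b = -1.264, c = 1.
Discriminant D = b^2 - 4ac = (-1.264)^2 - 4*(1.033)*1 = 1.597696 - (4.132) = -2.534304.
D < 0, so the roots are the complex-conjugate pair z = (-b +/- i sqrt(-D)) / (2a) = 0.6118 +/- 0.7705i.
For a conjugate pair |z|^2 = z * conj(z) = (product of roots) = c/a = 1/(1.033) = 0.968054, so |z| = sqrt(0.968054) = 0.9839 for both roots.
Moduli of all roots: 0.9839, 0.9839.
All moduli strictly greater than 1? No.
Verdict: Not stationary.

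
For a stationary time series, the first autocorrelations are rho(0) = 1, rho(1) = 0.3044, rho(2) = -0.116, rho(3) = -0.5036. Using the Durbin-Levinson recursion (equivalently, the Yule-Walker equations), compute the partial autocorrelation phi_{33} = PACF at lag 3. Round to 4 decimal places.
\phi_{33} = -0.4540

The PACF at lag k is phi_{kk}, the last component of the solution
to the Yule-Walker system G_k phi = r_k where
  (G_k)_{ij} = rho(|i - j|), (r_k)_i = rho(i), i,j = 1..k.
Equivalently, Durbin-Levinson gives phi_{kk} iteratively:
  phi_{11} = rho(1)
  phi_{kk} = [rho(k) - sum_{j=1..k-1} phi_{k-1,j} rho(k-j)]
            / [1 - sum_{j=1..k-1} phi_{k-1,j} rho(j)],
  phi_{k,j} = phi_{k-1,j} - phi_{kk} phi_{k-1,k-j},  j = 1..k-1.
Step k = 1:
  phi_11 = rho(1) = 0.3044.
Step k = 2:
  phi_22 = [rho(2) - phi_11 rho(1)] / [1 - phi_11 rho(1)] = [-0.116 - (0.3044)(0.3044)] / [1 - (0.3044)(0.3044)]
         = -0.20865936 / 0.90734064 = -0.229968.
  Update: phi_21 = phi_11 - phi_22 phi_11 = 0.3044 - (-0.229968)(0.3044) = 0.374402.
Step k = 3:
  phi_33 = [rho(3) - phi_21 rho(2) - phi_22 rho(1)] / [1 - phi_21 rho(1) - phi_22 rho(2)]
    numerator   = -0.5036 - (0.374402)(-0.116) - (-0.229968)(0.3044) = -0.39016706
    denominator = 1 - (0.374402)(0.3044) - (-0.229968)(-0.116) = 0.85935565
  phi_33 = -0.39016706 / 0.85935565 = -0.454.
Therefore phi_{33} = -0.4540.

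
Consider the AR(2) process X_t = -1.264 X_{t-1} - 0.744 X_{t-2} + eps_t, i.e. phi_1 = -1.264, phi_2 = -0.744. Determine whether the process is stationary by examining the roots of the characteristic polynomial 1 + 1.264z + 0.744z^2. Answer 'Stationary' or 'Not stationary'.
\text{Stationary}

The AR(p) characteristic polynomial is P(z) = 1 + 1.264z + 0.744z^2.
Stationarity requires all roots to lie outside the unit circle, i.e. |z| > 1 for every root.
Set 1 + (1.264) z + (0.744) z^2 = 0, i.e. a z^2 + b z + c = 0 with a = 0.744, b = 1.264, c = 1.
Discriminant D = b^2 - 4ac = (1.264)^2 - 4*(0.744)*1 = 1.597696 - (2.976) = -1.378304.
D < 0, so the roots are the complex-conjugate pair z = (-b +/- i sqrt(-D)) / (2a) = -0.8495 +/- 0.789i.
For a conjugate pair |z|^2 = z * conj(z) = (product of roots) = c/a = 1/(0.744) = 1.344086, so |z| = sqrt(1.344086) = 1.1593 for both roots.
Moduli of all roots: 1.1593, 1.1593.
All moduli strictly greater than 1? Yes.
Verdict: Stationary.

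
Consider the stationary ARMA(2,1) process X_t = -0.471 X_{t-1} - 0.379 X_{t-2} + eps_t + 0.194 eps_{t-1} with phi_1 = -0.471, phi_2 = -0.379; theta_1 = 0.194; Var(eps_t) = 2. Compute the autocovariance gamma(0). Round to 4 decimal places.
\gamma(0) = 2.3930

Multiply the model equation by X_{t-k} and take expectations. With theta_0 = psi_0 = 1 and psi_j the MA(infinity) weights, this gives
  gamma(k) - sum_i phi_i gamma(k-i) = c_k,
  c_k = sigma^2 * sum_{j=k..q} theta_j psi_{j-k}   (c_k = 0 for k > q),
using gamma(-m) = gamma(m).
psi-weights needed (psi_j = theta_j + sum_i phi_i psi_{j-i}):
  psi_1 = theta_1 + phi_1 = 0.194 + (-0.471) = -0.277
Right-hand sides:
  c_0 = sigma^2 (1 + theta_1 psi_1) = 2 * (1 + (0.194)(-0.277)) = 2 * 0.946262 = 1.892524
  c_1 = sigma^2 theta_1 = 2 * (0.194) = 0.388
  c_2 = 0
Equations for k = 0, 1, 2 (AR order 2, c_2 = 0):
  (E0) gamma(0) = phi_1 gamma(1) + phi_2 gamma(2) + c_0
  (E1) gamma(1) = phi_1 gamma(0) + phi_2 gamma(1) + c_1
  (E2) gamma(2) = phi_1 gamma(1) + phi_2 gamma(0)
From (E1): gamma(1) = A gamma(0) + B with
  A = phi_1 / (1 - phi_2) = -0.471 / 1.379 = -0.341552,   B = c_1 / (1 - phi_2) = 0.388 / 1.379 = 0.281363.
Insert (E2) into (E0): gamma(0) (1 - phi_2^2) = phi_1 (1 + phi_2) gamma(1) + c_0.
  phi_1 (1 + phi_2) = (-0.471)(0.621) = -0.292491,   1 - phi_2^2 = 0.856359.
Replace gamma(1) by A gamma(0) + B and collect gamma(0):
  gamma(0) [0.856359 - (-0.292491)(-0.341552)] = (-0.292491)(0.281363) + 1.892524
  gamma(0) * 0.756458 = 1.810228
  gamma(0) = 1.810228 / 0.756458 = 2.393031.
Therefore gamma(0) = 2.3930 (to 4 decimal places).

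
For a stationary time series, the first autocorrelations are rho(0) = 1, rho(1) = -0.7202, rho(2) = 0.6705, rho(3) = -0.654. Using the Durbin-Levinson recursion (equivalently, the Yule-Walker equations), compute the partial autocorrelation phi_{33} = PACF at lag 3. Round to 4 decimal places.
\phi_{33} = -0.2221

The PACF at lag k is phi_{kk}, the last component of the solution
to the Yule-Walker system G_k phi = r_k where
  (G_k)_{ij} = rho(|i - j|), (r_k)_i = rho(i), i,j = 1..k.
Equivalently, Durbin-Levinson gives phi_{kk} iteratively:
  phi_{11} = rho(1)
  phi_{kk} = [rho(k) - sum_{j=1..k-1} phi_{k-1,j} rho(k-j)]
            / [1 - sum_{j=1..k-1} phi_{k-1,j} rho(j)],
  phi_{k,j} = phi_{k-1,j} - phi_{kk} phi_{k-1,k-j},  j = 1..k-1.
Step k = 1:
  phi_11 = rho(1) = -0.7202.
Step k = 2:
  phi_22 = [rho(2) - phi_11 rho(1)] / [1 - phi_11 rho(1)] = [0.6705 - (-0.7202)(-0.7202)] / [1 - (-0.7202)(-0.7202)]
         = 0.15181196 / 0.48131196 = 0.315413.
  Update: phi_21 = phi_11 - phi_22 phi_11 = -0.7202 - (0.315413)(-0.7202) = -0.49304.
Step k = 3:
  phi_33 = [rho(3) - phi_21 rho(2) - phi_22 rho(1)] / [1 - phi_21 rho(1) - phi_22 rho(2)]
    numerator   = -0.654 - (-0.49304)(0.6705) - (0.315413)(-0.7202) = -0.09625658
    denominator = 1 - (-0.49304)(-0.7202) - (0.315413)(0.6705) = 0.43342852
  phi_33 = -0.09625658 / 0.43342852 = -0.2221.
Therefore phi_{33} = -0.2221.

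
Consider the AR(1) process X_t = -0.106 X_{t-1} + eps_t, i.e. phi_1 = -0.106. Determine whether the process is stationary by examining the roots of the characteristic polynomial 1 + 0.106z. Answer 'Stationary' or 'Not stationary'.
\text{Stationary}

The AR(p) characteristic polynomial is P(z) = 1 + 0.106z.
Stationarity requires all roots to lie outside the unit circle, i.e. |z| > 1 for every root.
This is linear in z: 1 + (0.106) z = 0  =>  z = -1/(0.106) = -9.433962,  |z| = 9.433962.
Moduli of all roots: 9.4340.
All moduli strictly greater than 1? Yes.
Verdict: Stationary.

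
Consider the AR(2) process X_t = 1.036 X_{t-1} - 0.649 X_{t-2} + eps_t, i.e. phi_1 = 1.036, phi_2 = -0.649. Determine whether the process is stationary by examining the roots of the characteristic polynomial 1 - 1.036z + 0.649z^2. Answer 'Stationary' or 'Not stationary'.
\text{Stationary}

The AR(p) characteristic polynomial is P(z) = 1 - 1.036z + 0.649z^2.
Stationarity requires all roots to lie outside the unit circle, i.e. |z| > 1 for every root.
Set 1 + (-1.036) z + (0.649) z^2 = 0, i.e. a z^2 + b z + c = 0 with a = 0.649, b = -1.036, c = 1.
Discriminant D = b^2 - 4ac = (-1.036)^2 - 4*(0.649)*1 = 1.073296 - (2.596) = -1.522704.
D < 0, so the roots are the complex-conjugate pair z = (-b +/- i sqrt(-D)) / (2a) = 0.7982 +/- 0.9507i.
For a conjugate pair |z|^2 = z * conj(z) = (product of roots) = c/a = 1/(0.649) = 1.540832, so |z| = sqrt(1.540832) = 1.2413 for both roots.
Moduli of all roots: 1.2413, 1.2413.
All moduli strictly greater than 1? Yes.
Verdict: Stationary.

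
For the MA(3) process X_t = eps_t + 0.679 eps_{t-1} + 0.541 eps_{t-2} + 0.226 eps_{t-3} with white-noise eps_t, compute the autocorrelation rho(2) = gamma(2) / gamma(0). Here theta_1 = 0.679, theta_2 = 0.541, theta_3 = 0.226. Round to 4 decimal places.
\rho(2) = 0.3848

For an MA(q) process with theta_0 = 1, the autocovariance is
  gamma(k) = sigma^2 * sum_{i=0..q-k} theta_i * theta_{i+k},
and rho(k) = gamma(k) / gamma(0). Sigma^2 cancels.
  numerator   = (1)*(0.541) + (0.679)*(0.226) = 0.694454.
  denominator = (1)^2 + (0.679)^2 + (0.541)^2 + (0.226)^2 = 1.804798.
  rho(2) = 0.694454 / 1.804798 = 0.3848.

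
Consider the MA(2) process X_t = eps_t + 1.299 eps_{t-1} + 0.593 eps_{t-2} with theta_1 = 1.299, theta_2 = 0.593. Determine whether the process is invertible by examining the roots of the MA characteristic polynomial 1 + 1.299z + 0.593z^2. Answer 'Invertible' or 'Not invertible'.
\text{Invertible}

The MA(q) characteristic polynomial is P(z) = 1 + 1.299z + 0.593z^2.
Invertibility requires all roots to lie outside the unit circle, i.e. |z| > 1 for every root.
Set 1 + (1.299) z + (0.593) z^2 = 0, i.e. a z^2 + b z + c = 0 with a = 0.593, b = 1.299, c = 1.
Discriminant D = b^2 - 4ac = (1.299)^2 - 4*(0.593)*1 = 1.687401 - (2.372) = -0.684599.
D < 0, so the roots are the complex-conjugate pair z = (-b +/- i sqrt(-D)) / (2a) = -1.0953 +/- 0.6976i.
For a conjugate pair |z|^2 = z * conj(z) = (product of roots) = c/a = 1/(0.593) = 1.686341, so |z| = sqrt(1.686341) = 1.2986 for both roots.
Moduli of all roots: 1.2986, 1.2986.
All moduli strictly greater than 1? Yes.
Verdict: Invertible.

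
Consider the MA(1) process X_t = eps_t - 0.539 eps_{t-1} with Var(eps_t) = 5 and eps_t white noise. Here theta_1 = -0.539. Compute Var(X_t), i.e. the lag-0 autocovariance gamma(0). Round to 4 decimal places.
\gamma(0) = 6.4526

For an MA(q) process X_t = eps_t + sum_i theta_i eps_{t-i} with
Var(eps_t) = sigma^2, the variance is
  gamma(0) = sigma^2 * (1 + sum_i theta_i^2).
  sum_i theta_i^2 = (-0.539)^2 = 0.290521.
  gamma(0) = 5 * (1 + 0.290521) = 5 * 1.290521 = 6.452605, which rounds to 6.4526.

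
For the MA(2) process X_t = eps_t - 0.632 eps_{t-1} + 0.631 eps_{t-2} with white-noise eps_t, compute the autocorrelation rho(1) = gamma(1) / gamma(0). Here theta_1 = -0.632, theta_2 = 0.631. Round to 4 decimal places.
\rho(1) = -0.5734

For an MA(q) process with theta_0 = 1, the autocovariance is
  gamma(k) = sigma^2 * sum_{i=0..q-k} theta_i * theta_{i+k},
and rho(k) = gamma(k) / gamma(0). Sigma^2 cancels.
  numerator   = (1)*(-0.632) + (-0.632)*(0.631) = -1.030792.
  denominator = (1)^2 + (-0.632)^2 + (0.631)^2 = 1.797585.
  rho(1) = -1.030792 / 1.797585 = -0.5734.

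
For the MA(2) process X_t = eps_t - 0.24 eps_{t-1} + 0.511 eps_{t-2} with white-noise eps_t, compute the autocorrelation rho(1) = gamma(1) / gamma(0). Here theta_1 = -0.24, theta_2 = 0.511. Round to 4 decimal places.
\rho(1) = -0.2750

For an MA(q) process with theta_0 = 1, the autocovariance is
  gamma(k) = sigma^2 * sum_{i=0..q-k} theta_i * theta_{i+k},
and rho(k) = gamma(k) / gamma(0). Sigma^2 cancels.
  numerator   = (1)*(-0.24) + (-0.24)*(0.511) = -0.36264.
  denominator = (1)^2 + (-0.24)^2 + (0.511)^2 = 1.318721.
  rho(1) = -0.36264 / 1.318721 = -0.2750.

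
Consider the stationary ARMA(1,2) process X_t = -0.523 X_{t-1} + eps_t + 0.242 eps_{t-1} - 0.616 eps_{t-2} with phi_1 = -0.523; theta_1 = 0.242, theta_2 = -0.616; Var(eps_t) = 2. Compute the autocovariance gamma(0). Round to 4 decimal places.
\gamma(0) = 2.7636

Multiply the model equation by X_{t-k} and take expectations. With theta_0 = psi_0 = 1 and psi_j the MA(infinity) weights, this gives
  gamma(k) - sum_i phi_i gamma(k-i) = c_k,
  c_k = sigma^2 * sum_{j=k..q} theta_j psi_{j-k}   (c_k = 0 for k > q),
using gamma(-m) = gamma(m).
psi-weights needed (psi_j = theta_j + sum_i phi_i psi_{j-i}):
  psi_1 = theta_1 + phi_1 = 0.242 + (-0.523) = -0.281
  psi_2 = theta_2 + phi_1 psi_1 = -0.616 + (-0.523)(-0.281) = -0.469037
Right-hand sides:
  c_0 = sigma^2 (1 + theta_1 psi_1 + theta_2 psi_2) = 2 * (1 + (0.242)(-0.281) + (-0.616)(-0.469037)) = 2 * 1.220925 = 2.44185
  c_1 = sigma^2 (theta_1 + theta_2 psi_1) = 2 * (0.242 + (-0.616)(-0.281)) = 0.830192
  c_2 = sigma^2 theta_2 = 2 * (-0.616) = -1.232
Equations for k = 0 and k = 1 (AR order 1):
  gamma(0) = phi_1 gamma(1) + c_0
  gamma(1) = phi_1 gamma(0) + c_1
Substituting the second into the first: gamma(0) (1 - phi_1^2) = c_0 + phi_1 c_1, so
  gamma(0) = (c_0 + phi_1 c_1) / (1 - phi_1^2) = (2.44185 + (-0.523)(0.830192)) / (1 - (-0.523)^2) = 2.007659 / 0.726471 = 2.763578.
Therefore gamma(0) = 2.7636 (to 4 decimal places).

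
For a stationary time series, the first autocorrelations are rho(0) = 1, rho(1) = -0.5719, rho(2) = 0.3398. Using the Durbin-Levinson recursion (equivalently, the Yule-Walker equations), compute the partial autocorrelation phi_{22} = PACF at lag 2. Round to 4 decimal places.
\phi_{22} = 0.0189

The PACF at lag k is phi_{kk}, the last component of the solution
to the Yule-Walker system G_k phi = r_k where
  (G_k)_{ij} = rho(|i - j|), (r_k)_i = rho(i), i,j = 1..k.
Equivalently, Durbin-Levinson gives phi_{kk} iteratively:
  phi_{11} = rho(1)
  phi_{kk} = [rho(k) - sum_{j=1..k-1} phi_{k-1,j} rho(k-j)]
            / [1 - sum_{j=1..k-1} phi_{k-1,j} rho(j)],
  phi_{k,j} = phi_{k-1,j} - phi_{kk} phi_{k-1,k-j},  j = 1..k-1.
Step k = 1:
  phi_11 = rho(1) = -0.5719.
Step k = 2:
  phi_22 = [rho(2) - phi_11 rho(1)] / [1 - phi_11 rho(1)] = [0.3398 - (-0.5719)(-0.5719)] / [1 - (-0.5719)(-0.5719)]
         = 0.01273039 / 0.67293039 = 0.0189.
Therefore phi_{22} = 0.0189.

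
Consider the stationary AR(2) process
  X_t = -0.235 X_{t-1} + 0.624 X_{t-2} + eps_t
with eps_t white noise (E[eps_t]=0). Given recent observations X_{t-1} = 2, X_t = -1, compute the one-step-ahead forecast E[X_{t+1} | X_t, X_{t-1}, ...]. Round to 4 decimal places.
E[X_{t+1} \mid \mathcal F_t] = 1.4830

For an AR(p) model X_t = c + sum_i phi_i X_{t-i} + eps_t, the
one-step-ahead conditional mean is
  E[X_{t+1} | X_t, ...] = c + sum_i phi_i X_{t+1-i}.
Substitute known values:
  E[X_{t+1} | ...] = (-0.235) * (-1) + (0.624) * (2)
                   = 1.4830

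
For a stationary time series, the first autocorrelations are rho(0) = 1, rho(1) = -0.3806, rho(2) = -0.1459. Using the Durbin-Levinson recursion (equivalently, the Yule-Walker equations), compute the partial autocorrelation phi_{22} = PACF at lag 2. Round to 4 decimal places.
\phi_{22} = -0.3400

The PACF at lag k is phi_{kk}, the last component of the solution
to the Yule-Walker system G_k phi = r_k where
  (G_k)_{ij} = rho(|i - j|), (r_k)_i = rho(i), i,j = 1..k.
Equivalently, Durbin-Levinson gives phi_{kk} iteratively:
  phi_{11} = rho(1)
  phi_{kk} = [rho(k) - sum_{j=1..k-1} phi_{k-1,j} rho(k-j)]
            / [1 - sum_{j=1..k-1} phi_{k-1,j} rho(j)],
  phi_{k,j} = phi_{k-1,j} - phi_{kk} phi_{k-1,k-j},  j = 1..k-1.
Step k = 1:
  phi_11 = rho(1) = -0.3806.
Step k = 2:
  phi_22 = [rho(2) - phi_11 rho(1)] / [1 - phi_11 rho(1)] = [-0.1459 - (-0.3806)(-0.3806)] / [1 - (-0.3806)(-0.3806)]
         = -0.29075636 / 0.85514364 = -0.34.
Therefore phi_{22} = -0.3400.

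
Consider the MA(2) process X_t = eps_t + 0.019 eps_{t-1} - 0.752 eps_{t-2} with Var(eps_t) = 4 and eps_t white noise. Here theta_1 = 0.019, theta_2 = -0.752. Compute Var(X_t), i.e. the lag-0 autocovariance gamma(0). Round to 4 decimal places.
\gamma(0) = 6.2635

For an MA(q) process X_t = eps_t + sum_i theta_i eps_{t-i} with
Var(eps_t) = sigma^2, the variance is
  gamma(0) = sigma^2 * (1 + sum_i theta_i^2).
  sum_i theta_i^2 = (0.019)^2 + (-0.752)^2 = 0.000361 + 0.565504 = 0.565865.
  gamma(0) = 4 * (1 + 0.565865) = 4 * 1.565865 = 6.26346, which rounds to 6.2635.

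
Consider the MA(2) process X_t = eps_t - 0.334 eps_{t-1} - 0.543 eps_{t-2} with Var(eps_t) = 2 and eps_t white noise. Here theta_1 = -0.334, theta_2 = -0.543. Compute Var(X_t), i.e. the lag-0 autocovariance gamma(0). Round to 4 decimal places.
\gamma(0) = 2.8128

For an MA(q) process X_t = eps_t + sum_i theta_i eps_{t-i} with
Var(eps_t) = sigma^2, the variance is
  gamma(0) = sigma^2 * (1 + sum_i theta_i^2).
  sum_i theta_i^2 = (-0.334)^2 + (-0.543)^2 = 0.111556 + 0.294849 = 0.406405.
  gamma(0) = 2 * (1 + 0.406405) = 2 * 1.406405 = 2.81281, which rounds to 2.8128.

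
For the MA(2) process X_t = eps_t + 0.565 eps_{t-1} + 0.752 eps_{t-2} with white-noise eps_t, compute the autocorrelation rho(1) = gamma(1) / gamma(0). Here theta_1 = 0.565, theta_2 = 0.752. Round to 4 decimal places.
\rho(1) = 0.5252

For an MA(q) process with theta_0 = 1, the autocovariance is
  gamma(k) = sigma^2 * sum_{i=0..q-k} theta_i * theta_{i+k},
and rho(k) = gamma(k) / gamma(0). Sigma^2 cancels.
  numerator   = (1)*(0.565) + (0.565)*(0.752) = 0.98988.
  denominator = (1)^2 + (0.565)^2 + (0.752)^2 = 1.884729.
  rho(1) = 0.98988 / 1.884729 = 0.5252.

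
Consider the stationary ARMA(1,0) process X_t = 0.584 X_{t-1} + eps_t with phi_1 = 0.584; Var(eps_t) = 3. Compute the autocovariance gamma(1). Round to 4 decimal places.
\gamma(1) = 2.6588

Multiply the model equation by X_{t-k} and take expectations. With theta_0 = psi_0 = 1 and psi_j the MA(infinity) weights, this gives
  gamma(k) - sum_i phi_i gamma(k-i) = c_k,
  c_k = sigma^2 * sum_{j=k..q} theta_j psi_{j-k}   (c_k = 0 for k > q),
using gamma(-m) = gamma(m).
Pure AR (q = 0): c_0 = sigma^2 = 3, c_k = 0 for k >= 1.
Equations for k = 0 and k = 1 (AR order 1):
  gamma(0) = phi_1 gamma(1) + c_0
  gamma(1) = phi_1 gamma(0) + c_1
Substituting the second into the first: gamma(0) (1 - phi_1^2) = c_0 + phi_1 c_1, so
  gamma(0) = c_0 / (1 - phi_1^2) = 3 / (1 - (0.584)^2) = 3 / 0.658944 = 4.552739.
  gamma(1) = phi_1 gamma(0) = (0.584)(4.552739) = 2.6588.
Therefore gamma(1) = 2.6588 (to 4 decimal places).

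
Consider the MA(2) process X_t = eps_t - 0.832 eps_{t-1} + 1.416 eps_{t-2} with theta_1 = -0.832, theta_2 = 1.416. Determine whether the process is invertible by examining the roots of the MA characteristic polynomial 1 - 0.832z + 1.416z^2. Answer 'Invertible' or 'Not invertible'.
\text{Not invertible}

The MA(q) characteristic polynomial is P(z) = 1 - 0.832z + 1.416z^2.
Invertibility requires all roots to lie outside the unit circle, i.e. |z| > 1 for every root.
Set 1 + (-0.832) z + (1.416) z^2 = 0, i.e. a z^2 + b z + c = 0 with a = 1.416, b = -0.832, c = 1.
Discriminant D = b^2 - 4ac = (-0.832)^2 - 4*(1.416)*1 = 0.692224 - (5.664) = -4.971776.
D < 0, so the roots are the complex-conjugate pair z = (-b +/- i sqrt(-D)) / (2a) = 0.2938 +/- 0.7873i.
For a conjugate pair |z|^2 = z * conj(z) = (product of roots) = c/a = 1/(1.416) = 0.706215, so |z| = sqrt(0.706215) = 0.8404 for both roots.
Moduli of all roots: 0.8404, 0.8404.
All moduli strictly greater than 1? No.
Verdict: Not invertible.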